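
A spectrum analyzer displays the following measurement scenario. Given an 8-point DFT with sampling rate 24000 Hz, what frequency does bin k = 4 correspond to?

The frequency of DFT bin k is: f_k = k * f_s / N
f_4 = 4 * 24000 / 8 = 12000 Hz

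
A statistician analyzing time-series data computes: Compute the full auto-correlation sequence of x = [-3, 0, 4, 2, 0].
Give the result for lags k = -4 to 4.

r_xx[k] = sum_m x[m]*x[m+k], indexed from 0, for k = -4 to 4:
  r_xx[-4] = x[4]*x[0] = 0
  r_xx[-3] = x[3]*x[0] + x[4]*x[1] = -6
  r_xx[-2] = x[2]*x[0] + x[3]*x[1] + x[4]*x[2] = -12
  r_xx[-1] = x[1]*x[0] + x[2]*x[1] + x[3]*x[2] + x[4]*x[3] = 8
  r_xx[0] = x[0]*x[0] + x[1]*x[1] + x[2]*x[2] + x[3]*x[3] + x[4]*x[4] = 29
  r_xx[1] = x[0]*x[1] + x[1]*x[2] + x[2]*x[3] + x[3]*x[4] = 8
  r_xx[2] = x[0]*x[2] + x[1]*x[3] + x[2]*x[4] = -12
  r_xx[3] = x[0]*x[3] + x[1]*x[4] = -6
  r_xx[4] = x[0]*x[4] = 0
r_xx = [0, -6, -12, 8, 29, 8, -12, -6, 0]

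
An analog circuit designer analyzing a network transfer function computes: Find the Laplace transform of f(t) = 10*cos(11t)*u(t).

Standard pair: cos(wt)*u(t) <-> s/(s^2+w^2)
With w = 11: L{10*cos(11t)*u(t)} = 10s/(s^2+121)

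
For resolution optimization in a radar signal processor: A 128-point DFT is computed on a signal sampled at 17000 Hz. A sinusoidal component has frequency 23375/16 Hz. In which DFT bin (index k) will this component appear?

DFT frequency resolution = f_s/N = 17000/128 = 2125/16 Hz
Bin index k = f_signal / resolution = 23375/16 / 2125/16 = 11
The signal frequency 23375/16 Hz falls in DFT bin k = 11.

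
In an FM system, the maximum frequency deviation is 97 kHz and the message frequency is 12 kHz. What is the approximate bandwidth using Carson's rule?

Carson's rule: BW = 2*(delta_f + f_m)
= 2*(97 + 12) kHz = 218 kHz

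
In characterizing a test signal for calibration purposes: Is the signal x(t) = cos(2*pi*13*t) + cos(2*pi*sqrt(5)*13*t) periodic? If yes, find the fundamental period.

f1 = 13 Hz, f2 = 13*sqrt(5) Hz
Ratio f2/f1 = sqrt(5), which is irrational.
Since the frequency ratio is irrational, no common period exists.
The signal is not periodic.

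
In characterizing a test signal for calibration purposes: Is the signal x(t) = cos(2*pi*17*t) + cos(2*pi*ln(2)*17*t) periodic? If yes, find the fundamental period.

f1 = 17 Hz, f2 = 17*ln(2) Hz
Ratio f2/f1 = ln(2), which is irrational.
Since the frequency ratio is irrational, no common period exists.
The signal is not periodic.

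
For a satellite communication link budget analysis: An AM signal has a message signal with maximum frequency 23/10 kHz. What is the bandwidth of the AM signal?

In AM (double-sideband), the bandwidth is twice the message frequency.
BW = 2 * f_m = 2 * 23/10 kHz = 23/5 kHz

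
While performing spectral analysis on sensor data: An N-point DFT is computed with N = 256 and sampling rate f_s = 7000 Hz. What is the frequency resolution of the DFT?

DFT frequency resolution = f_s / N
= 7000 / 256 = 875/32 Hz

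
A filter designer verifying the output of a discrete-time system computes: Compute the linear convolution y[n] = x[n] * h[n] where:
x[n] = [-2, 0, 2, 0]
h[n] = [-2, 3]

y[n] = sum_k x[k]*h[n-k]. Output length = len(x) + len(h) - 1 = 4 + 2 - 1 = 5.
y[0] = -2*-2 = 4
y[1] = 0*-2 + -2*3 = -6
y[2] = 2*-2 + 0*3 = -4
y[3] = 0*-2 + 2*3 = 6
y[4] = 0*3 = 0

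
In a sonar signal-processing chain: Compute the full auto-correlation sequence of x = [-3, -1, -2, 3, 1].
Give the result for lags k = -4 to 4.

r_xx[k] = sum_m x[m]*x[m+k], indexed from 0, for k = -4 to 4:
  r_xx[-4] = x[4]*x[0] = -3
  r_xx[-3] = x[3]*x[0] + x[4]*x[1] = -10
  r_xx[-2] = x[2]*x[0] + x[3]*x[1] + x[4]*x[2] = 1
  r_xx[-1] = x[1]*x[0] + x[2]*x[1] + x[3]*x[2] + x[4]*x[3] = 2
  r_xx[0] = x[0]*x[0] + x[1]*x[1] + x[2]*x[2] + x[3]*x[3] + x[4]*x[4] = 24
  r_xx[1] = x[0]*x[1] + x[1]*x[2] + x[2]*x[3] + x[3]*x[4] = 2
  r_xx[2] = x[0]*x[2] + x[1]*x[3] + x[2]*x[4] = 1
  r_xx[3] = x[0]*x[3] + x[1]*x[4] = -10
  r_xx[4] = x[0]*x[4] = -3
r_xx = [-3, -10, 1, 2, 24, 2, 1, -10, -3]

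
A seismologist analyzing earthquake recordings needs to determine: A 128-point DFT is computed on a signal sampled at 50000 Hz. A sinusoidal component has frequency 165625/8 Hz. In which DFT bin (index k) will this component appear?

DFT frequency resolution = f_s/N = 50000/128 = 3125/8 Hz
Bin index k = f_signal / resolution = 165625/8 / 3125/8 = 53
The signal frequency 165625/8 Hz falls in DFT bin k = 53.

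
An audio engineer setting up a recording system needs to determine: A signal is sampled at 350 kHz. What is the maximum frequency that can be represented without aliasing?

The maximum frequency that can be represented without aliasing
is the Nyquist frequency: f_max = f_s / 2 = 350 kHz / 2 = 175 kHz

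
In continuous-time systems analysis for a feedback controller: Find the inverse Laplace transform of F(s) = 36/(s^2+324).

Standard pair: w/(s^2+w^2) <-> sin(wt)*u(t)
Recognize w^2 = 324, so w = 18; numerator 36 = 2*18.
f(t) = 2*sin(18t)*u(t)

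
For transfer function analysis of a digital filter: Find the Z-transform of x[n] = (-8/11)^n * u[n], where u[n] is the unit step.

The Z-transform of a^n * u[n] is z/(z-a) for |z| > |a|.
Here a = -8/11, so X(z) = z/(z - (-8/11)) = 11z/(11z + 8)
ROC: |z| > 8/11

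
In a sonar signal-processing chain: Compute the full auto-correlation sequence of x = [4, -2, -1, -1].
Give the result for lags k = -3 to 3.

r_xx[k] = sum_m x[m]*x[m+k], indexed from 0, for k = -3 to 3:
  r_xx[-3] = x[3]*x[0] = -4
  r_xx[-2] = x[2]*x[0] + x[3]*x[1] = -2
  r_xx[-1] = x[1]*x[0] + x[2]*x[1] + x[3]*x[2] = -5
  r_xx[0] = x[0]*x[0] + x[1]*x[1] + x[2]*x[2] + x[3]*x[3] = 22
  r_xx[1] = x[0]*x[1] + x[1]*x[2] + x[2]*x[3] = -5
  r_xx[2] = x[0]*x[2] + x[1]*x[3] = -2
  r_xx[3] = x[0]*x[3] = -4
r_xx = [-4, -2, -5, 22, -5, -2, -4]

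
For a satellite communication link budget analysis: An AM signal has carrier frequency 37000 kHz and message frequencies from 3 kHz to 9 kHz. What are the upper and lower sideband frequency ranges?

Upper sideband (USB) = fc + [fm_low, fm_high] = 37000 + [3, 9] = [37003, 37009] kHz
Lower sideband (LSB) = fc - [fm_high, fm_low] = 37000 - [9, 3] = [36991, 36997] kHz
Total occupied spectrum: 36991 kHz to 37009 kHz (plus carrier at 37000 kHz)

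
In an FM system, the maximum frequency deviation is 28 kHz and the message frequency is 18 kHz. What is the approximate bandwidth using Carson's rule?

Carson's rule: BW = 2*(delta_f + f_m)
= 2*(28 + 18) kHz = 92 kHz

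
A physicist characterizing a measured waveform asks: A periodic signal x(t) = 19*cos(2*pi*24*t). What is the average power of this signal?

Average power of A*cos(wt) is A^2/2.
P = 19^2 / 2 = 361/2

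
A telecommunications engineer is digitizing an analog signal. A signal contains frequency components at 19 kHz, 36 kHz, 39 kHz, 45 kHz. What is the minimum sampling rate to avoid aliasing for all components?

The highest frequency component is f_max = 45 kHz.
Nyquist rate = 2 * f_max = 2 * 45 kHz = 90 kHz.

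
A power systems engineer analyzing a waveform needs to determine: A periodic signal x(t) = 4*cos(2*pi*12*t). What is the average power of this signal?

Average power of A*cos(wt) is A^2/2.
P = 4^2 / 2 = 16/2 = 8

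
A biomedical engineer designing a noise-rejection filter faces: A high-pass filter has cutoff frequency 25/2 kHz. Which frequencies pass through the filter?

A high-pass filter passes all frequencies above the cutoff frequency 25/2 kHz and attenuates lower frequencies.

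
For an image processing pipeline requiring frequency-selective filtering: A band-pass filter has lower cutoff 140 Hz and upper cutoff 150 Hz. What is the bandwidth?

Bandwidth = f_high - f_low
= 150 Hz - 140 Hz = 10 Hz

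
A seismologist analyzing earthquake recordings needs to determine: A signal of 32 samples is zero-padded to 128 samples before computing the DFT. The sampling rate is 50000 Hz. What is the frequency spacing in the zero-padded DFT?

Original DFT: N = 32, resolution = f_s/N = 50000/32 = 3125/2 Hz
Zero-padded DFT: N = 128, resolution = f_s/N = 50000/128 = 3125/8 Hz
Zero-padding interpolates the spectrum (finer frequency grid)
but does NOT improve the true spectral resolution (ability to resolve close frequencies).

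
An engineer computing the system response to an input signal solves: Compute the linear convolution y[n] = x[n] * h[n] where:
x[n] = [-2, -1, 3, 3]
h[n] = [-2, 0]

y[n] = sum_k x[k]*h[n-k]. Output length = len(x) + len(h) - 1 = 4 + 2 - 1 = 5.
y[0] = -2*-2 = 4
y[1] = -1*-2 + -2*0 = 2
y[2] = 3*-2 + -1*0 = -6
y[3] = 3*-2 + 3*0 = -6
y[4] = 3*0 = 0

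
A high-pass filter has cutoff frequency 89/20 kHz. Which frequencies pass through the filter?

A high-pass filter passes all frequencies above the cutoff frequency 89/20 kHz and attenuates lower frequencies.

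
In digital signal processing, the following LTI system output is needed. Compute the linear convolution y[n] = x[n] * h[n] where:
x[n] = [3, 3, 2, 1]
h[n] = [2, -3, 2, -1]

y[n] = sum_k x[k]*h[n-k]. Output length = len(x) + len(h) - 1 = 4 + 4 - 1 = 7.
y[0] = 3*2 = 6
y[1] = 3*2 + 3*-3 = -3
y[2] = 2*2 + 3*-3 + 3*2 = 1
y[3] = 1*2 + 2*-3 + 3*2 + 3*-1 = -1
y[4] = 1*-3 + 2*2 + 3*-1 = -2
y[5] = 1*2 + 2*-1 = 0
y[6] = 1*-1 = -1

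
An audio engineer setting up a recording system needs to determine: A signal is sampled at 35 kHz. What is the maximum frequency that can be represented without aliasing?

The maximum frequency that can be represented without aliasing
is the Nyquist frequency: f_max = f_s / 2 = 35 kHz / 2 = 35/2 kHz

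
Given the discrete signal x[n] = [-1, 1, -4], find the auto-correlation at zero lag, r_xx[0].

The auto-correlation at zero lag r_xx[0] equals the signal energy.
r_xx[0] = sum of x[n]^2 = (-1)^2 + 1^2 + (-4)^2
= 1 + 1 + 16 = 18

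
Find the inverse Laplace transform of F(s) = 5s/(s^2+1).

Standard pair: s/(s^2+w^2) <-> cos(wt)*u(t)
With k=5, w=1: f(t) = 5*cos(t)*u(t)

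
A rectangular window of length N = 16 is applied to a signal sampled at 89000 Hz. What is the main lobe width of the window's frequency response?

For a rectangular window of length N,
the main lobe width in frequency is 2*f_s/N.
= 2*89000/16 = 11125 Hz
This determines the minimum frequency separation for resolving two sinusoids.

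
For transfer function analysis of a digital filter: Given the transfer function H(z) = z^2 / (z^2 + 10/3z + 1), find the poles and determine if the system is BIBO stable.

Poles are roots of the denominator: z^2 + 10/3z + 1 = 0.
Quadratic formula: z = [-(10/3) +/- sqrt((10/3)^2 - 4*(1))] / 2
Discriminant = 100/9 - 4 = 64/9; sqrt = 8/3.
z = (-10/3 +/- 8/3) / 2 => z = -1/3 or z = -3.
|p1| = 3, |p2| = 1/3.
For BIBO stability, all poles must lie inside the unit circle (|p| < 1).
System is UNSTABLE since at least one |p| >= 1.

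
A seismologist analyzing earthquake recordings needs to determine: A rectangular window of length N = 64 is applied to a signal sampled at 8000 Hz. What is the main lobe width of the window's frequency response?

For a rectangular window of length N,
the main lobe width in frequency is 2*f_s/N.
= 2*8000/64 = 250 Hz
This determines the minimum frequency separation for resolving two sinusoids.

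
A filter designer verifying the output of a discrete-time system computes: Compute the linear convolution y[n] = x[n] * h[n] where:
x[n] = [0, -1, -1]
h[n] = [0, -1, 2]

y[n] = sum_k x[k]*h[n-k]. Output length = len(x) + len(h) - 1 = 3 + 3 - 1 = 5.
y[0] = 0*0 = 0
y[1] = -1*0 + 0*-1 = 0
y[2] = -1*0 + -1*-1 + 0*2 = 1
y[3] = -1*-1 + -1*2 = -1
y[4] = -1*2 = -2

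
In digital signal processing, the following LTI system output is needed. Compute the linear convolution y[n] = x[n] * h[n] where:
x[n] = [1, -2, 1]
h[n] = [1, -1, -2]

y[n] = sum_k x[k]*h[n-k]. Output length = len(x) + len(h) - 1 = 3 + 3 - 1 = 5.
y[0] = 1*1 = 1
y[1] = -2*1 + 1*-1 = -3
y[2] = 1*1 + -2*-1 + 1*-2 = 1
y[3] = 1*-1 + -2*-2 = 3
y[4] = 1*-2 = -2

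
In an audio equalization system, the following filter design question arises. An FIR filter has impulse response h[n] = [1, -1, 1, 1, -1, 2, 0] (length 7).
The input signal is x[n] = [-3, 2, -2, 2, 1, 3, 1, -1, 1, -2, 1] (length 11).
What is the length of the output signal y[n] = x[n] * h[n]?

For linear convolution, the output length is:
len(y) = len(x) + len(h) - 1 = 11 + 7 - 1 = 17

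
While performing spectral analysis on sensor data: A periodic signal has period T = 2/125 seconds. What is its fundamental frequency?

The fundamental frequency is the reciprocal of the period.
f = 1/T = 1/(2/125) = 125/2 Hz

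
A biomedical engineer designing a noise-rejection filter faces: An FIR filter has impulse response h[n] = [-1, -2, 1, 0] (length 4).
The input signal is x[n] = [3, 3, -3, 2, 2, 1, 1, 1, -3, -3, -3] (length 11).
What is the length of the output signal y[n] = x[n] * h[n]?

For linear convolution, the output length is:
len(y) = len(x) + len(h) - 1 = 11 + 4 - 1 = 14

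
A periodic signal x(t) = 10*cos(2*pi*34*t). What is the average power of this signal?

Average power of A*cos(wt) is A^2/2.
P = 10^2 / 2 = 100/2 = 50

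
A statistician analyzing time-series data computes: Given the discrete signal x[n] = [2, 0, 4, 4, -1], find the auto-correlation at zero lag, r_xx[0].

The auto-correlation at zero lag r_xx[0] equals the signal energy.
r_xx[0] = sum of x[n]^2 = 2^2 + 0^2 + 4^2 + 4^2 + (-1)^2
= 4 + 0 + 16 + 16 + 1 = 37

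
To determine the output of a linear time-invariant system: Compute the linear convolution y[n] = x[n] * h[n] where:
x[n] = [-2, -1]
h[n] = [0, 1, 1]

y[n] = sum_k x[k]*h[n-k]. Output length = len(x) + len(h) - 1 = 2 + 3 - 1 = 4.
y[0] = -2*0 = 0
y[1] = -1*0 + -2*1 = -2
y[2] = -1*1 + -2*1 = -3
y[3] = -1*1 = -1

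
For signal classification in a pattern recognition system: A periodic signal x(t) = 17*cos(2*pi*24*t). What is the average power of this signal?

Average power of A*cos(wt) is A^2/2.
P = 17^2 / 2 = 289/2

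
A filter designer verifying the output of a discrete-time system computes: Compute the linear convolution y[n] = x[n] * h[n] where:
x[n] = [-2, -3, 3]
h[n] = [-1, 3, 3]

y[n] = sum_k x[k]*h[n-k]. Output length = len(x) + len(h) - 1 = 3 + 3 - 1 = 5.
y[0] = -2*-1 = 2
y[1] = -3*-1 + -2*3 = -3
y[2] = 3*-1 + -3*3 + -2*3 = -18
y[3] = 3*3 + -3*3 = 0
y[4] = 3*3 = 9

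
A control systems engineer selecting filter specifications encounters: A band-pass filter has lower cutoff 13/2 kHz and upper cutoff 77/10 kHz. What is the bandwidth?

Bandwidth = f_high - f_low
= 77/10 kHz - 13/2 kHz = 6/5 kHz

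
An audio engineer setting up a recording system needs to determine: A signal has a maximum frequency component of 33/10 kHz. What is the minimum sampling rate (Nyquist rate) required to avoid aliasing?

By the Nyquist-Shannon sampling theorem,
the minimum sampling rate (Nyquist rate) must be at least 2 * f_max.
Nyquist rate = 2 * 33/10 kHz = 33/5 kHz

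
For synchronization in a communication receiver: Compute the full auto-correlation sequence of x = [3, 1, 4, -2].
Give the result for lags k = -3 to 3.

r_xx[k] = sum_m x[m]*x[m+k], indexed from 0, for k = -3 to 3:
  r_xx[-3] = x[3]*x[0] = -6
  r_xx[-2] = x[2]*x[0] + x[3]*x[1] = 10
  r_xx[-1] = x[1]*x[0] + x[2]*x[1] + x[3]*x[2] = -1
  r_xx[0] = x[0]*x[0] + x[1]*x[1] + x[2]*x[2] + x[3]*x[3] = 30
  r_xx[1] = x[0]*x[1] + x[1]*x[2] + x[2]*x[3] = -1
  r_xx[2] = x[0]*x[2] + x[1]*x[3] = 10
  r_xx[3] = x[0]*x[3] = -6
r_xx = [-6, 10, -1, 30, -1, 10, -6]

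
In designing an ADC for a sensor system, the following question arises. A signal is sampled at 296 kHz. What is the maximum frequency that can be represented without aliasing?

The maximum frequency that can be represented without aliasing
is the Nyquist frequency: f_max = f_s / 2 = 296 kHz / 2 = 148 kHz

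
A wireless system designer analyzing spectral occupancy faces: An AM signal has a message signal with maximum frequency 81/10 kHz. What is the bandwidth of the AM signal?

In AM (double-sideband), the bandwidth is twice the message frequency.
BW = 2 * f_m = 2 * 81/10 kHz = 81/5 kHz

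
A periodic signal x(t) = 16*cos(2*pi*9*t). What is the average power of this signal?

Average power of A*cos(wt) is A^2/2.
P = 16^2 / 2 = 256/2 = 128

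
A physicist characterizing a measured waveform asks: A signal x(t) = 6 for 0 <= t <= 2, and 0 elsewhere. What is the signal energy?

Energy = integral of |x(t)|^2 dt over the signal duration
= 6^2 * 2 = 36 * 2 = 72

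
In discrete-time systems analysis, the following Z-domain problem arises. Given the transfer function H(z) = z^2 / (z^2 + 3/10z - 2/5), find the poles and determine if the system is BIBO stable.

Poles are roots of the denominator: z^2 + 3/10z - 2/5 = 0.
Quadratic formula: z = [-(3/10) +/- sqrt((3/10)^2 - 4*(-2/5))] / 2
Discriminant = 9/100 + 8/5 = 169/100; sqrt = 13/10.
z = (-3/10 +/- 13/10) / 2 => z = 1/2 or z = -4/5.
|p1| = 4/5, |p2| = 1/2.
For BIBO stability, all poles must lie inside the unit circle (|p| < 1).
System is STABLE since both |p| < 1.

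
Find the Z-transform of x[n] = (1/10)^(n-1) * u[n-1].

Time-shifting property: if X(z) = Z{x[n]}, then Z{x[n-d]} = z^(-d) * X(z)
X(z) = z/(z - 1/10) for x[n] = (1/10)^n * u[n]
Z{x[n-1]} = z^(-1) * z/(z - 1/10) = 1/(z - 1/10)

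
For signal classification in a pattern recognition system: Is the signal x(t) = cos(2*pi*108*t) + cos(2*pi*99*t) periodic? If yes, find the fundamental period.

f1 = 108 Hz, f2 = 99 Hz
Period T1 = 1/108, T2 = 1/99
Ratio T1/T2 = 99/108, which is rational.
The signal is periodic with fundamental period T = 1/GCD(108,99) = 1/9 s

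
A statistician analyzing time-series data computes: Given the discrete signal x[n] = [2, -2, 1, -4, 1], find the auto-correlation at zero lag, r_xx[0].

The auto-correlation at zero lag r_xx[0] equals the signal energy.
r_xx[0] = sum of x[n]^2 = 2^2 + (-2)^2 + 1^2 + (-4)^2 + 1^2
= 4 + 4 + 1 + 16 + 1 = 26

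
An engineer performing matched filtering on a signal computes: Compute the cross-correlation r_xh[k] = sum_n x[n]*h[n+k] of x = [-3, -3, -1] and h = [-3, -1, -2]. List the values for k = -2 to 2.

Both sequences indexed from 0 and zero outside their support.
Lags with overlap: k = -2 to 2.
  r_xh[-2] = x[2]*h[0] = 3
  r_xh[-1] = x[1]*h[0] + x[2]*h[1] = 10
  r_xh[0] = x[0]*h[0] + x[1]*h[1] + x[2]*h[2] = 14
  r_xh[1] = x[0]*h[1] + x[1]*h[2] = 9
  r_xh[2] = x[0]*h[2] = 6
r_xh = [3, 10, 14, 9, 6] (for k = -2, ..., 2)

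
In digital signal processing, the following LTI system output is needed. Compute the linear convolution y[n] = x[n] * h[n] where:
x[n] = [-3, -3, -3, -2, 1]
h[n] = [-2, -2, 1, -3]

y[n] = sum_k x[k]*h[n-k]. Output length = len(x) + len(h) - 1 = 5 + 4 - 1 = 8.
y[0] = -3*-2 = 6
y[1] = -3*-2 + -3*-2 = 12
y[2] = -3*-2 + -3*-2 + -3*1 = 9
y[3] = -2*-2 + -3*-2 + -3*1 + -3*-3 = 16
y[4] = 1*-2 + -2*-2 + -3*1 + -3*-3 = 8
y[5] = 1*-2 + -2*1 + -3*-3 = 5
y[6] = 1*1 + -2*-3 = 7
y[7] = 1*-3 = -3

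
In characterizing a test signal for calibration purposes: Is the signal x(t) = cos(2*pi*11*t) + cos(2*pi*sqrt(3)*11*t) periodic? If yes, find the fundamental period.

f1 = 11 Hz, f2 = 11*sqrt(3) Hz
Ratio f2/f1 = sqrt(3), which is irrational.
Since the frequency ratio is irrational, no common period exists.
The signal is not periodic.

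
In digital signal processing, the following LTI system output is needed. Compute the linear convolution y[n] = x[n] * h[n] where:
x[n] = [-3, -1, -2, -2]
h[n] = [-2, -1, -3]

y[n] = sum_k x[k]*h[n-k]. Output length = len(x) + len(h) - 1 = 4 + 3 - 1 = 6.
y[0] = -3*-2 = 6
y[1] = -1*-2 + -3*-1 = 5
y[2] = -2*-2 + -1*-1 + -3*-3 = 14
y[3] = -2*-2 + -2*-1 + -1*-3 = 9
y[4] = -2*-1 + -2*-3 = 8
y[5] = -2*-3 = 6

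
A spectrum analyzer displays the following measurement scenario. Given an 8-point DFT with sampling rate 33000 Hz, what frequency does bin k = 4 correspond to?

The frequency of DFT bin k is: f_k = k * f_s / N
f_4 = 4 * 33000 / 8 = 16500 Hz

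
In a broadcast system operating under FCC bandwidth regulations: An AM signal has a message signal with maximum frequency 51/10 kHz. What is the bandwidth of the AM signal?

In AM (double-sideband), the bandwidth is twice the message frequency.
BW = 2 * f_m = 2 * 51/10 kHz = 51/5 kHz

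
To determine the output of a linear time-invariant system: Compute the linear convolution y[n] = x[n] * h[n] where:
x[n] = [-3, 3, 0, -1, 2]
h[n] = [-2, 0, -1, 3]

y[n] = sum_k x[k]*h[n-k]. Output length = len(x) + len(h) - 1 = 5 + 4 - 1 = 8.
y[0] = -3*-2 = 6
y[1] = 3*-2 + -3*0 = -6
y[2] = 0*-2 + 3*0 + -3*-1 = 3
y[3] = -1*-2 + 0*0 + 3*-1 + -3*3 = -10
y[4] = 2*-2 + -1*0 + 0*-1 + 3*3 = 5
y[5] = 2*0 + -1*-1 + 0*3 = 1
y[6] = 2*-1 + -1*3 = -5
y[7] = 2*3 = 6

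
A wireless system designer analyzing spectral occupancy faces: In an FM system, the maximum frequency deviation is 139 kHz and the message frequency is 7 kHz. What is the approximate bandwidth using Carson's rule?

Carson's rule: BW = 2*(delta_f + f_m)
= 2*(139 + 7) kHz = 292 kHz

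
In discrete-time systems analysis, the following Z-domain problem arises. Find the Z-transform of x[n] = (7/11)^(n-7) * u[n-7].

Time-shifting property: if X(z) = Z{x[n]}, then Z{x[n-d]} = z^(-d) * X(z)
X(z) = z/(z - 7/11) for x[n] = (7/11)^n * u[n]
Z{x[n-7]} = z^(-7) * z/(z - 7/11) = z^(-6)/(z - 7/11)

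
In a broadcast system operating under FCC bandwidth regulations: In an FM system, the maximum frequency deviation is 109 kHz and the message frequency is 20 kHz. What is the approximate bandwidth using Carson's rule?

Carson's rule: BW = 2*(delta_f + f_m)
= 2*(109 + 20) kHz = 258 kHz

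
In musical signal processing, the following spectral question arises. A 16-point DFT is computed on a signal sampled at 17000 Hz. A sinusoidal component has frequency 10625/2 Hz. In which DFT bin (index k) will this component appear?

DFT frequency resolution = f_s/N = 17000/16 = 2125/2 Hz
Bin index k = f_signal / resolution = 10625/2 / 2125/2 = 5
The signal frequency 10625/2 Hz falls in DFT bin k = 5.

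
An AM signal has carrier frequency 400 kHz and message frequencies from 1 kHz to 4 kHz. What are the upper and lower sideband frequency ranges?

Upper sideband (USB) = fc + [fm_low, fm_high] = 400 + [1, 4] = [401, 404] kHz
Lower sideband (LSB) = fc - [fm_high, fm_low] = 400 - [4, 1] = [396, 399] kHz
Total occupied spectrum: 396 kHz to 404 kHz (plus carrier at 400 kHz)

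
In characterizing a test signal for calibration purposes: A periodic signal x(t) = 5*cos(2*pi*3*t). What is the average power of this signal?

Average power of A*cos(wt) is A^2/2.
P = 5^2 / 2 = 25/2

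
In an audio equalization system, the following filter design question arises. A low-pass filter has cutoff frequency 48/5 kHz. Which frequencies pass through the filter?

A low-pass filter passes all frequencies below the cutoff frequency 48/5 kHz and attenuates higher frequencies.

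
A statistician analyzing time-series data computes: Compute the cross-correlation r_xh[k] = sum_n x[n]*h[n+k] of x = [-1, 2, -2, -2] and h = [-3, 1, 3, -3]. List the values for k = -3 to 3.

Both sequences indexed from 0 and zero outside their support.
Lags with overlap: k = -3 to 3.
  r_xh[-3] = x[3]*h[0] = 6
  r_xh[-2] = x[2]*h[0] + x[3]*h[1] = 4
  r_xh[-1] = x[1]*h[0] + x[2]*h[1] + x[3]*h[2] = -14
  r_xh[0] = x[0]*h[0] + x[1]*h[1] + x[2]*h[2] + x[3]*h[3] = 5
  r_xh[1] = x[0]*h[1] + x[1]*h[2] + x[2]*h[3] = 11
  r_xh[2] = x[0]*h[2] + x[1]*h[3] = -9
  r_xh[3] = x[0]*h[3] = 3
r_xh = [6, 4, -14, 5, 11, -9, 3] (for k = -3, ..., 3)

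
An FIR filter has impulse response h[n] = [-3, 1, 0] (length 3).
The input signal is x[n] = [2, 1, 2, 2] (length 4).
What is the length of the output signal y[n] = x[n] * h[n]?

For linear convolution, the output length is:
len(y) = len(x) + len(h) - 1 = 4 + 3 - 1 = 6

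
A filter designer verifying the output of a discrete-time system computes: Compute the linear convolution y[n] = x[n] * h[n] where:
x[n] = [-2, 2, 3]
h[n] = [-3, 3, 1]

y[n] = sum_k x[k]*h[n-k]. Output length = len(x) + len(h) - 1 = 3 + 3 - 1 = 5.
y[0] = -2*-3 = 6
y[1] = 2*-3 + -2*3 = -12
y[2] = 3*-3 + 2*3 + -2*1 = -5
y[3] = 3*3 + 2*1 = 11
y[4] = 3*1 = 3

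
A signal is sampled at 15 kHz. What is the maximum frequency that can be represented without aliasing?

The maximum frequency that can be represented without aliasing
is the Nyquist frequency: f_max = f_s / 2 = 15 kHz / 2 = 15/2 kHz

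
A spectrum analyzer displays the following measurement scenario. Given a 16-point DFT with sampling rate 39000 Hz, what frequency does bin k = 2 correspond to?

The frequency of DFT bin k is: f_k = k * f_s / N
f_2 = 2 * 39000 / 16 = 4875 Hz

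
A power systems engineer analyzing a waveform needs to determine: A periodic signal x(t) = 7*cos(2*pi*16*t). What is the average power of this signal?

Average power of A*cos(wt) is A^2/2.
P = 7^2 / 2 = 49/2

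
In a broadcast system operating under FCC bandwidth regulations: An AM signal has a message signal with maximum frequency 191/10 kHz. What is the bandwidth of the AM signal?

In AM (double-sideband), the bandwidth is twice the message frequency.
BW = 2 * f_m = 2 * 191/10 kHz = 191/5 kHz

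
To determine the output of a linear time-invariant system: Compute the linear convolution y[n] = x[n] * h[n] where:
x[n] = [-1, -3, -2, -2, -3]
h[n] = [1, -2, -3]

y[n] = sum_k x[k]*h[n-k]. Output length = len(x) + len(h) - 1 = 5 + 3 - 1 = 7.
y[0] = -1*1 = -1
y[1] = -3*1 + -1*-2 = -1
y[2] = -2*1 + -3*-2 + -1*-3 = 7
y[3] = -2*1 + -2*-2 + -3*-3 = 11
y[4] = -3*1 + -2*-2 + -2*-3 = 7
y[5] = -3*-2 + -2*-3 = 12
y[6] = -3*-3 = 9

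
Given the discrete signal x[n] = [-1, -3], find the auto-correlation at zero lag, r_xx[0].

The auto-correlation at zero lag r_xx[0] equals the signal energy.
r_xx[0] = sum of x[n]^2 = (-1)^2 + (-3)^2
= 1 + 9 = 10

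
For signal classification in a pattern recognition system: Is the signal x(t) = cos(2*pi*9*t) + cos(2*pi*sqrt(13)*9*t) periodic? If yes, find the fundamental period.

f1 = 9 Hz, f2 = 9*sqrt(13) Hz
Ratio f2/f1 = sqrt(13), which is irrational.
Since the frequency ratio is irrational, no common period exists.
The signal is not periodic.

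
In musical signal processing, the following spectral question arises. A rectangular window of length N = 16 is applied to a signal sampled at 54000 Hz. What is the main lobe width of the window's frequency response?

For a rectangular window of length N,
the main lobe width in frequency is 2*f_s/N.
= 2*54000/16 = 6750 Hz
This determines the minimum frequency separation for resolving two sinusoids.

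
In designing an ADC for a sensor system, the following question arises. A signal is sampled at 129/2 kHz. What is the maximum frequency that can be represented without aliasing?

The maximum frequency that can be represented without aliasing
is the Nyquist frequency: f_max = f_s / 2 = 129/2 kHz / 2 = 129/4 kHz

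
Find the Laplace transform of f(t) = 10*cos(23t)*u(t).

Standard pair: cos(wt)*u(t) <-> s/(s^2+w^2)
With w = 23: L{10*cos(23t)*u(t)} = 10s/(s^2+529)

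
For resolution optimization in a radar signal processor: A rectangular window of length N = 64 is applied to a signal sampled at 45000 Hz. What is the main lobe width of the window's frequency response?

For a rectangular window of length N,
the main lobe width in frequency is 2*f_s/N.
= 2*45000/64 = 5625/4 Hz
This determines the minimum frequency separation for resolving two sinusoids.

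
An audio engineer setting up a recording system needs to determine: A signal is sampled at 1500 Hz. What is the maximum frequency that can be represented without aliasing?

The maximum frequency that can be represented without aliasing
is the Nyquist frequency: f_max = f_s / 2 = 1500 Hz / 2 = 750 Hz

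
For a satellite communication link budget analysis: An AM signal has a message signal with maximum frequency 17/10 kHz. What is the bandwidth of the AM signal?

In AM (double-sideband), the bandwidth is twice the message frequency.
BW = 2 * f_m = 2 * 17/10 kHz = 17/5 kHz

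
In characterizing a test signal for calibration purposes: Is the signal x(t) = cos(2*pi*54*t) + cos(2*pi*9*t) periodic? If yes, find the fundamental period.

f1 = 54 Hz, f2 = 9 Hz
Period T1 = 1/54, T2 = 1/9
Ratio T1/T2 = 9/54, which is rational.
The signal is periodic with fundamental period T = 1/GCD(54,9) = 1/9 s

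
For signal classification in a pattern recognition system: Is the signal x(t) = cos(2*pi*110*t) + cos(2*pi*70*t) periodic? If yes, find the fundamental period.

f1 = 110 Hz, f2 = 70 Hz
Period T1 = 1/110, T2 = 1/70
Ratio T1/T2 = 70/110, which is rational.
The signal is periodic with fundamental period T = 1/GCD(110,70) = 1/10 s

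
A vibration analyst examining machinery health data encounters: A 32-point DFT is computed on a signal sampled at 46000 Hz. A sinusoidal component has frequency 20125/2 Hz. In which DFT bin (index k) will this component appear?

DFT frequency resolution = f_s/N = 46000/32 = 2875/2 Hz
Bin index k = f_signal / resolution = 20125/2 / 2875/2 = 7
The signal frequency 20125/2 Hz falls in DFT bin k = 7.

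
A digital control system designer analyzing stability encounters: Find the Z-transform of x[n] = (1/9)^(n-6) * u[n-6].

Time-shifting property: if X(z) = Z{x[n]}, then Z{x[n-d]} = z^(-d) * X(z)
X(z) = z/(z - 1/9) for x[n] = (1/9)^n * u[n]
Z{x[n-6]} = z^(-6) * z/(z - 1/9) = z^(-5)/(z - 1/9)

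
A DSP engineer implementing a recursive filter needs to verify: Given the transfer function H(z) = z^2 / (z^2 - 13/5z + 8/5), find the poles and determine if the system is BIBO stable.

Poles are roots of the denominator: z^2 - 13/5z + 8/5 = 0.
Quadratic formula: z = [-(-13/5) +/- sqrt((-13/5)^2 - 4*(8/5))] / 2
Discriminant = 169/25 - 32/5 = 9/25; sqrt = 3/5.
z = (13/5 +/- 3/5) / 2 => z = 8/5 or z = 1.
|p1| = 1, |p2| = 8/5.
For BIBO stability, all poles must lie inside the unit circle (|p| < 1).
System is UNSTABLE since at least one |p| >= 1.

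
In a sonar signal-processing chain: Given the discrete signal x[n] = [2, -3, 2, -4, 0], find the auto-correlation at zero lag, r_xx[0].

The auto-correlation at zero lag r_xx[0] equals the signal energy.
r_xx[0] = sum of x[n]^2 = 2^2 + (-3)^2 + 2^2 + (-4)^2 + 0^2
= 4 + 9 + 4 + 16 + 0 = 33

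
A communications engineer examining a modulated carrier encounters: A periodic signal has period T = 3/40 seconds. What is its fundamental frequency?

The fundamental frequency is the reciprocal of the period.
f = 1/T = 1/(3/40) = 40/3 Hz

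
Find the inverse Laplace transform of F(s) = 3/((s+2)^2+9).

Standard pair: w/((s+a)^2+w^2) <-> e^(-at)*sin(wt)*u(t)
With a=2, w=3: f(t) = e^(-2t)*sin(3t)*u(t)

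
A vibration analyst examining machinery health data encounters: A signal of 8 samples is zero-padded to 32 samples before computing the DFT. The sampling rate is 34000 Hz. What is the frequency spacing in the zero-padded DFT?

Original DFT: N = 8, resolution = f_s/N = 34000/8 = 4250 Hz
Zero-padded DFT: N = 32, resolution = f_s/N = 34000/32 = 2125/2 Hz
Zero-padding interpolates the spectrum (finer frequency grid)
but does NOT improve the true spectral resolution (ability to resolve close frequencies).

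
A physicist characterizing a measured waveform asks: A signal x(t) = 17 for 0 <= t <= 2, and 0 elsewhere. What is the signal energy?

Energy = integral of |x(t)|^2 dt over the signal duration
= 17^2 * 2 = 289 * 2 = 578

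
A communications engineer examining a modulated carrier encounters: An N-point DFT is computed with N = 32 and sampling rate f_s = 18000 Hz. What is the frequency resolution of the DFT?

DFT frequency resolution = f_s / N
= 18000 / 32 = 1125/2 Hz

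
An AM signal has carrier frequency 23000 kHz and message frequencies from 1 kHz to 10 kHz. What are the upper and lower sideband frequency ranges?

Upper sideband (USB) = fc + [fm_low, fm_high] = 23000 + [1, 10] = [23001, 23010] kHz
Lower sideband (LSB) = fc - [fm_high, fm_low] = 23000 - [10, 1] = [22990, 22999] kHz
Total occupied spectrum: 22990 kHz to 23010 kHz (plus carrier at 23000 kHz)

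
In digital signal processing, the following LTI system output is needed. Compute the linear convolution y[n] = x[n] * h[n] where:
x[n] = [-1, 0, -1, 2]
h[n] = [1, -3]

y[n] = sum_k x[k]*h[n-k]. Output length = len(x) + len(h) - 1 = 4 + 2 - 1 = 5.
y[0] = -1*1 = -1
y[1] = 0*1 + -1*-3 = 3
y[2] = -1*1 + 0*-3 = -1
y[3] = 2*1 + -1*-3 = 5
y[4] = 2*-3 = -6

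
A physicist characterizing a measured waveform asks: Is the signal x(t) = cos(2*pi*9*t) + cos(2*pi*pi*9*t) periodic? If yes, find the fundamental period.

f1 = 9 Hz, f2 = 9*pi Hz
Ratio f2/f1 = pi, which is irrational.
Since the frequency ratio is irrational, no common period exists.
The signal is not periodic.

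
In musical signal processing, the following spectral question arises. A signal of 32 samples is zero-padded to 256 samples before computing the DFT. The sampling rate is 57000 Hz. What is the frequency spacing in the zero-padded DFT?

Original DFT: N = 32, resolution = f_s/N = 57000/32 = 7125/4 Hz
Zero-padded DFT: N = 256, resolution = f_s/N = 57000/256 = 7125/32 Hz
Zero-padding interpolates the spectrum (finer frequency grid)
but does NOT improve the true spectral resolution (ability to resolve close frequencies).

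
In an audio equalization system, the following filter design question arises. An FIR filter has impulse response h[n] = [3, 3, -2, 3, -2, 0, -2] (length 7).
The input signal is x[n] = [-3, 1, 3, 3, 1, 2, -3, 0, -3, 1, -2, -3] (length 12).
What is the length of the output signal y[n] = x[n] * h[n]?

For linear convolution, the output length is:
len(y) = len(x) + len(h) - 1 = 12 + 7 - 1 = 18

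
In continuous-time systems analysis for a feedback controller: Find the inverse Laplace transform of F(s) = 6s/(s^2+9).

Standard pair: s/(s^2+w^2) <-> cos(wt)*u(t)
With k=6, w=3: f(t) = 6*cos(3t)*u(t)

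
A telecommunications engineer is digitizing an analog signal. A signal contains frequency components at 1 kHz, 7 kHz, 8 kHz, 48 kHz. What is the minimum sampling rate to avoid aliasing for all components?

The highest frequency component is f_max = 48 kHz.
Nyquist rate = 2 * f_max = 2 * 48 kHz = 96 kHz.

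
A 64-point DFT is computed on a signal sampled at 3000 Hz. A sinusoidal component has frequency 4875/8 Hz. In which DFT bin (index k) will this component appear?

DFT frequency resolution = f_s/N = 3000/64 = 375/8 Hz
Bin index k = f_signal / resolution = 4875/8 / 375/8 = 13
The signal frequency 4875/8 Hz falls in DFT bin k = 13.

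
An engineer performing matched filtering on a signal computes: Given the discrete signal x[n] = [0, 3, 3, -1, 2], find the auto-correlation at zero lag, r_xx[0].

The auto-correlation at zero lag r_xx[0] equals the signal energy.
r_xx[0] = sum of x[n]^2 = 0^2 + 3^2 + 3^2 + (-1)^2 + 2^2
= 0 + 9 + 9 + 1 + 4 = 23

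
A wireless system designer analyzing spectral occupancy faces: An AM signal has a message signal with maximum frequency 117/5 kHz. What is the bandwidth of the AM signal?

In AM (double-sideband), the bandwidth is twice the message frequency.
BW = 2 * f_m = 2 * 117/5 kHz = 234/5 kHz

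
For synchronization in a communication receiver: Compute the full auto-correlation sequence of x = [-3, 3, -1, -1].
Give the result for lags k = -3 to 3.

r_xx[k] = sum_m x[m]*x[m+k], indexed from 0, for k = -3 to 3:
  r_xx[-3] = x[3]*x[0] = 3
  r_xx[-2] = x[2]*x[0] + x[3]*x[1] = 0
  r_xx[-1] = x[1]*x[0] + x[2]*x[1] + x[3]*x[2] = -11
  r_xx[0] = x[0]*x[0] + x[1]*x[1] + x[2]*x[2] + x[3]*x[3] = 20
  r_xx[1] = x[0]*x[1] + x[1]*x[2] + x[2]*x[3] = -11
  r_xx[2] = x[0]*x[2] + x[1]*x[3] = 0
  r_xx[3] = x[0]*x[3] = 3
r_xx = [3, 0, -11, 20, -11, 0, 3]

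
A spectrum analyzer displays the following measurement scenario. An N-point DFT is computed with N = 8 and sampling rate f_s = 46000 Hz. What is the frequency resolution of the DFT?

DFT frequency resolution = f_s / N
= 46000 / 8 = 5750 Hz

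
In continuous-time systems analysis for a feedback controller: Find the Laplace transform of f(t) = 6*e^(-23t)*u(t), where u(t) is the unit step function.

Standard Laplace transform pair:
e^(-at)*u(t) <-> 1/(s+a)
With a = 23: L{6*e^(-23t)*u(t)} = 6/(s+23), ROC: Re(s) > -23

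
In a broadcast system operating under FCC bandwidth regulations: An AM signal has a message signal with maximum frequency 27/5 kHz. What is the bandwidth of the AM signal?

In AM (double-sideband), the bandwidth is twice the message frequency.
BW = 2 * f_m = 2 * 27/5 kHz = 54/5 kHz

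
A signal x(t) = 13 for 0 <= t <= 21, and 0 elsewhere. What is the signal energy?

Energy = integral of |x(t)|^2 dt over the signal duration
= 13^2 * 21 = 169 * 21 = 3549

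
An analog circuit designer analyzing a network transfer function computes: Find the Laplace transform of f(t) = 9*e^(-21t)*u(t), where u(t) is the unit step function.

Standard Laplace transform pair:
e^(-at)*u(t) <-> 1/(s+a)
With a = 21: L{9*e^(-21t)*u(t)} = 9/(s+21), ROC: Re(s) > -21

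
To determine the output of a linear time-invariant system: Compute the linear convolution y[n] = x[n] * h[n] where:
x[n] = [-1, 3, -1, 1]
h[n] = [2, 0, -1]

y[n] = sum_k x[k]*h[n-k]. Output length = len(x) + len(h) - 1 = 4 + 3 - 1 = 6.
y[0] = -1*2 = -2
y[1] = 3*2 + -1*0 = 6
y[2] = -1*2 + 3*0 + -1*-1 = -1
y[3] = 1*2 + -1*0 + 3*-1 = -1
y[4] = 1*0 + -1*-1 = 1
y[5] = 1*-1 = -1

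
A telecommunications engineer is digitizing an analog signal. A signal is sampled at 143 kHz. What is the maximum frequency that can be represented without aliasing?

The maximum frequency that can be represented without aliasing
is the Nyquist frequency: f_max = f_s / 2 = 143 kHz / 2 = 143/2 kHz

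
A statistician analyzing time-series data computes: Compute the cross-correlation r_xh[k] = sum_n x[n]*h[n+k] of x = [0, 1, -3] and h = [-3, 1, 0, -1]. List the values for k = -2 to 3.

Both sequences indexed from 0 and zero outside their support.
Lags with overlap: k = -2 to 3.
  r_xh[-2] = x[2]*h[0] = 9
  r_xh[-1] = x[1]*h[0] + x[2]*h[1] = -6
  r_xh[0] = x[0]*h[0] + x[1]*h[1] + x[2]*h[2] = 1
  r_xh[1] = x[0]*h[1] + x[1]*h[2] + x[2]*h[3] = 3
  r_xh[2] = x[0]*h[2] + x[1]*h[3] = -1
  r_xh[3] = x[0]*h[3] = 0
r_xh = [9, -6, 1, 3, -1, 0] (for k = -2, ..., 3)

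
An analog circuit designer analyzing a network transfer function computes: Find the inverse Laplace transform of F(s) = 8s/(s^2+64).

Standard pair: s/(s^2+w^2) <-> cos(wt)*u(t)
With k=8, w=8: f(t) = 8*cos(8t)*u(t)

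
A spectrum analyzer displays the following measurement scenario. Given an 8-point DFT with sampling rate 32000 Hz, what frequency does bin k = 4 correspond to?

The frequency of DFT bin k is: f_k = k * f_s / N
f_4 = 4 * 32000 / 8 = 16000 Hz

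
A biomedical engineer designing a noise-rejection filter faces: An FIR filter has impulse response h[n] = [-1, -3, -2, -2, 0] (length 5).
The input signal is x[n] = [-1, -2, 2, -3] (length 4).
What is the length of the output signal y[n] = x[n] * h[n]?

For linear convolution, the output length is:
len(y) = len(x) + len(h) - 1 = 4 + 5 - 1 = 8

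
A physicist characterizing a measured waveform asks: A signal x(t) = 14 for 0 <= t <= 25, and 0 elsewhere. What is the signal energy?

Energy = integral of |x(t)|^2 dt over the signal duration
= 14^2 * 25 = 196 * 25 = 4900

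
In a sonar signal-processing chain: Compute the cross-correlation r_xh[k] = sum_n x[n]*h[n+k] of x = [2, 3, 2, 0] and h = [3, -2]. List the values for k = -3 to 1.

Both sequences indexed from 0 and zero outside their support.
Lags with overlap: k = -3 to 1.
  r_xh[-3] = x[3]*h[0] = 0
  r_xh[-2] = x[2]*h[0] + x[3]*h[1] = 6
  r_xh[-1] = x[1]*h[0] + x[2]*h[1] = 5
  r_xh[0] = x[0]*h[0] + x[1]*h[1] = 0
  r_xh[1] = x[0]*h[1] = -4
r_xh = [0, 6, 5, 0, -4] (for k = -3, ..., 1)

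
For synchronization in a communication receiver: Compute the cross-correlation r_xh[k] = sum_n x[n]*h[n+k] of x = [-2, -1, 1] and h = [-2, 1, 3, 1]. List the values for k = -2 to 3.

Both sequences indexed from 0 and zero outside their support.
Lags with overlap: k = -2 to 3.
  r_xh[-2] = x[2]*h[0] = -2
  r_xh[-1] = x[1]*h[0] + x[2]*h[1] = 3
  r_xh[0] = x[0]*h[0] + x[1]*h[1] + x[2]*h[2] = 6
  r_xh[1] = x[0]*h[1] + x[1]*h[2] + x[2]*h[3] = -4
  r_xh[2] = x[0]*h[2] + x[1]*h[3] = -7
  r_xh[3] = x[0]*h[3] = -2
r_xh = [-2, 3, 6, -4, -7, -2] (for k = -2, ..., 3)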